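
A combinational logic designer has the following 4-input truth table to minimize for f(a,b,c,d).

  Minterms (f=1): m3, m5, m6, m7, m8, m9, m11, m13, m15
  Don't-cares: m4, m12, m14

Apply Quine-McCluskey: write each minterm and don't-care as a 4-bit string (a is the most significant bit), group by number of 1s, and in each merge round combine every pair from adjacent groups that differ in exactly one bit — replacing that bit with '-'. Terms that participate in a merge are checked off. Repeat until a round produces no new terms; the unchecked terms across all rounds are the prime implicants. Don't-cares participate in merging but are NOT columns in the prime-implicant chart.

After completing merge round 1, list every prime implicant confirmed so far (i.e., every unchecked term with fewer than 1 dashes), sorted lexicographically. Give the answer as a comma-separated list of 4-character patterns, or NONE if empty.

NONE

Round 0: 0011✓ 0100✓ 0101✓ 0110✓ 0111✓ 1000✓ 1001✓ 1011✓ 1100✓ 1101✓ 1110✓ 1111✓
Round 1: -011✓ -100✓ -101✓ -110✓ -111✓ 0-11✓ 01-0✓ 01-1✓ 010-✓ 011-✓ 1-00✓ 1-01✓ 1-11✓ 10-1✓ 100-✓ 11-0✓ 11-1✓ 110-✓ 111-✓
Round 2: --11 -1-0✓ -1-1✓ -10-✓ -11-✓ 01--✓ 1--1 1-0- 11--✓
Round 3: -1--
PIs = {--11, -1--, 1--1, 1-0-}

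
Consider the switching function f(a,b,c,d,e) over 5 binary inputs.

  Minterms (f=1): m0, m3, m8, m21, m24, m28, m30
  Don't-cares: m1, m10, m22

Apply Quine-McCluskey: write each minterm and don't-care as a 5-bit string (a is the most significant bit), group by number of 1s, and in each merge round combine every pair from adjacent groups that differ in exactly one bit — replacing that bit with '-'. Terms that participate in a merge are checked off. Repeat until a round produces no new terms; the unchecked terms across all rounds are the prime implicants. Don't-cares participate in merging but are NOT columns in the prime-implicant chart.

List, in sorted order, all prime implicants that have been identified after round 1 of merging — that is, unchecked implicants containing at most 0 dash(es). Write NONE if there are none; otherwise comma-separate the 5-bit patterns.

size-2^0 implicants → 00000(✓)  00001(✓)  00011(✓)  01000(✓)  01010(✓)  10101  10110(✓)  11000(✓)  11100(✓)  11110(✓)
size-2^1 implicants → -1000  0-000  000-1  0000-  010-0  1-110  11-00  111-0
Unchecked terms (primes): -1000, 0-000, 000-1, 0000-, 010-0, 1-110, 10101, 11-00, 111-0

10101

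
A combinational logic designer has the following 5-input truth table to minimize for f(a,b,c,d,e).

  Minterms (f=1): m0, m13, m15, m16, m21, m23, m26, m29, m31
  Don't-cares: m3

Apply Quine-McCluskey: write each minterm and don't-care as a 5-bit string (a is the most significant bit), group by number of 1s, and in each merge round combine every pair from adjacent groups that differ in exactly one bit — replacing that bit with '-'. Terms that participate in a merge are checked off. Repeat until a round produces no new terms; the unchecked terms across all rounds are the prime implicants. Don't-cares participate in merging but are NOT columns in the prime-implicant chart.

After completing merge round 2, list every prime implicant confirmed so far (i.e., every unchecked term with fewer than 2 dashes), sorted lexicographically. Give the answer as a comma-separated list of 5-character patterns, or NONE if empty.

-0000, 00011, 11010

Round 0: 00000✓ 00011 01101✓ 01111✓ 10000✓ 10101✓ 10111✓ 11010 11101✓ 11111✓
Round 1: -0000 -1101✓ -1111✓ 011-1✓ 1-101✓ 1-111✓ 101-1✓ 111-1✓
Round 2: -11-1 1-1-1
PIs = {-0000, -11-1, 00011, 1-1-1, 11010}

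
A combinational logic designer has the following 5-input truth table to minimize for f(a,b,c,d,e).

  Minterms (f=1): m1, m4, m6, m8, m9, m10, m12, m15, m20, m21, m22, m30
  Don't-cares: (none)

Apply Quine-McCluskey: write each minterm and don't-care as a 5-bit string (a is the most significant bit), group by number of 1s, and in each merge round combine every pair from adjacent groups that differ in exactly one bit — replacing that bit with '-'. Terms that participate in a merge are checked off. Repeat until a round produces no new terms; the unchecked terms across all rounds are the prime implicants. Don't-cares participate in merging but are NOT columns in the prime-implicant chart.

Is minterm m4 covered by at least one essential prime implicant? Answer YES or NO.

Round 0: 00001✓ 00100✓ 00110✓ 01000✓ 01001✓ 01010✓ 01100✓ 01111 10100✓ 10101✓ 10110✓ 11110✓
Round 1: -0100✓ -0110✓ 0-001 0-100 001-0✓ 01-00 010-0 0100- 1-110 101-0✓ 1010-
Round 2: -01-0
PIs = {-01-0, 0-001, 0-100, 01-00, 010-0, 0100-, 01111, 1-110, 1010-}
Coverage chart:
  m1: 0-001 ←essential
  m4: -01-0,0-100
  m6: -01-0 ←essential
  m8: 01-00,010-0,0100-
  m9: 0-001,0100-
  m10: 010-0 ←essential
  m12: 0-100,01-00
  m15: 01111 ←essential
  m20: -01-0,1010-
  m21: 1010- ←essential
  m22: -01-0,1-110
  m30: 1-110 ←essential
Essential: -01-0, 0-001, 010-0, 01111, 1-110, 1010-

YES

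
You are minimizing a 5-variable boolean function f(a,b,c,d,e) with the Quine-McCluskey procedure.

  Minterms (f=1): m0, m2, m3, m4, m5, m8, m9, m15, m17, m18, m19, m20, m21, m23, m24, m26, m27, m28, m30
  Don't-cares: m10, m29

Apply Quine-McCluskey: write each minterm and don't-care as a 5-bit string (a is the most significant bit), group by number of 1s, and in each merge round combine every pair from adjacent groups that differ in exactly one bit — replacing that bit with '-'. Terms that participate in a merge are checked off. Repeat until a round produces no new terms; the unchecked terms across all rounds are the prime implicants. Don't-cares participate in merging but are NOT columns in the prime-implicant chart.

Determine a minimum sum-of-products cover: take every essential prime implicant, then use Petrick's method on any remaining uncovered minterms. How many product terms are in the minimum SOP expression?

Round 0: 00000✓ 00010✓ 00011✓ 00100✓ 00101✓ 01000✓ 01001✓ 01010✓ 01111 10001✓ 10010✓ 10011✓ 10100✓ 10101✓ 10111✓ 11000✓ 11010✓ 11011✓ 11100✓ 11101✓ 11110✓
Round 1: -0010✓ -0011✓ -0100✓ -0101✓ -1000✓ -1010✓ 0-000✓ 0-010✓ 00-00 000-0✓ 0001-✓ 0010-✓ 010-0✓ 0100- 1-010✓ 1-011✓ 1-100✓ 1-101✓ 10-01✓ 10-11✓ 100-1✓ 1001-✓ 101-1✓ 1010-✓ 11-00✓ 11-10✓ 110-0✓ 1101-✓ 111-0✓ 1110-✓
Round 2: --010 -001- -010- -10-0 0-0-0 1-01- 1-10- 10--1 11--0
PIs = {--010, -001-, -010-, -10-0, 0-0-0, 00-00, 0100-, 01111, 1-01-, 1-10-, 10--1, 11--0}
Coverage chart:
  m0: 0-0-0,00-00
  m2: --010,-001-,0-0-0
  m3: -001- ←essential
  m4: -010-,00-00
  m5: -010- ←essential
  m8: -10-0,0-0-0,0100-
  m9: 0100- ←essential
  m15: 01111 ←essential
  m17: 10--1 ←essential
  m18: --010,-001-,1-01-
  m19: -001-,1-01-,10--1
  m20: -010-,1-10-
  m21: -010-,1-10-,10--1
  m23: 10--1 ←essential
  m24: -10-0,11--0
  m26: --010,-10-0,1-01-,11--0
  m27: 1-01- ←essential
  m28: 1-10-,11--0
  m30: 11--0 ←essential
Essential: -001-, -010-, 0100-, 01111, 1-01-, 10--1, 11--0
Petrick residual → 0-0-0
Min cover (8 terms): b'c'd + b'cd' + a'c'e' + a'bc'd' + a'bcde + ac'd + ab'e + abe'

8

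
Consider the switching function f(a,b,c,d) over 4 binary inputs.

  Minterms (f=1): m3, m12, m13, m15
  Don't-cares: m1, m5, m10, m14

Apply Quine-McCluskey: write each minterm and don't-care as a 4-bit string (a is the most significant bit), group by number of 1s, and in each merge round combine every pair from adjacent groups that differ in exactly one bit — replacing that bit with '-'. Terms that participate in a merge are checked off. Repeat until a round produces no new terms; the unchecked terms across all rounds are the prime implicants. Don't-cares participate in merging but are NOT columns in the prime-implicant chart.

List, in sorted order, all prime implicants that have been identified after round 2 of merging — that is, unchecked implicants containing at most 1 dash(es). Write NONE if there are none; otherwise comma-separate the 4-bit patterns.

Round 0: 0001✓ 0011✓ 0101✓ 1010✓ 1100✓ 1101✓ 1110✓ 1111✓
Round 1: -101 0-01 00-1 1-10 11-0✓ 11-1✓ 110-✓ 111-✓
Round 2: 11--
PIs = {-101, 0-01, 00-1, 1-10, 11--}

-101, 0-01, 00-1, 1-10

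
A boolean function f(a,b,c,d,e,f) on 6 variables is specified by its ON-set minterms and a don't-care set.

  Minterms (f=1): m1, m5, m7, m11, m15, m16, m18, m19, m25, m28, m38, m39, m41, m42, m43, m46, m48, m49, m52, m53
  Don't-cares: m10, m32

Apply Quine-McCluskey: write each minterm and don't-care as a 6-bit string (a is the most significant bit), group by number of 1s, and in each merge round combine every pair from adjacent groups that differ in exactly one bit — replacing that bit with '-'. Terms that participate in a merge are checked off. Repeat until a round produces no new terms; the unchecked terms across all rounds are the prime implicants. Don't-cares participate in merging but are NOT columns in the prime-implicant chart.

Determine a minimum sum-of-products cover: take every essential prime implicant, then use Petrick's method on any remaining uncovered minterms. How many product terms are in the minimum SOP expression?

11

[col 0] 000001*, 000101*, 000111*, 001010*, 001011*, 001111*, 010000*, 010010*, 010011*, 011001, 011100, 100000*, 100110*, 100111*, 101001*, 101010*, 101011*, 101110*, 110000*, 110001*, 110100*, 110101*
[col 1] -00111, -01010*, -01011*, -10000, 00-111, 000-01, 0001-1, 001-11, 00101-*, 0100-0, 01001-, 1-0000, 10-110, 10011-, 101-10, 1010-1, 10101-*, 110-00*, 110-01*, 11000-*, 11010-*
[col 2] -0101-, 110-0-
Prime implicants: -00111, -0101-, -10000, 00-111, 000-01, 0001-1, 001-11, 0100-0, 01001-, 011001, 011100, 1-0000, 10-110, 10011-, 101-10, 1010-1, 110-0-
PI chart (minterm → PIs covering it):
  1 | 000-01  (sole → essential)
  5 | 000-01,0001-1
  7 | -00111,00-111,0001-1
  11 | -0101-,001-11
  15 | 00-111,001-11
  16 | -10000,0100-0
  18 | 0100-0,01001-
  19 | 01001-  (sole → essential)
  25 | 011001  (sole → essential)
  28 | 011100  (sole → essential)
  38 | 10-110,10011-
  39 | -00111,10011-
  41 | 1010-1  (sole → essential)
  42 | -0101-,101-10
  43 | -0101-,1010-1
  46 | 10-110,101-10
  48 | -10000,1-0000,110-0-
  49 | 110-0-  (sole → essential)
  52 | 110-0-  (sole → essential)
  53 | 110-0-  (sole → essential)
Essential prime implicants: 000-01, 01001-, 011001, 011100, 1010-1, 110-0-
Petrick residual → -00111, -0101-, -10000, 00-111, 10-110
Minimum SOP uses 11 PIs: b'c'def + b'cd'e + bc'd'e'f' + a'b'def + a'b'c'e'f + a'bc'd'e + a'bcd'e'f + a'bcde'f' + ab'def' + ab'cd'f + abc'e'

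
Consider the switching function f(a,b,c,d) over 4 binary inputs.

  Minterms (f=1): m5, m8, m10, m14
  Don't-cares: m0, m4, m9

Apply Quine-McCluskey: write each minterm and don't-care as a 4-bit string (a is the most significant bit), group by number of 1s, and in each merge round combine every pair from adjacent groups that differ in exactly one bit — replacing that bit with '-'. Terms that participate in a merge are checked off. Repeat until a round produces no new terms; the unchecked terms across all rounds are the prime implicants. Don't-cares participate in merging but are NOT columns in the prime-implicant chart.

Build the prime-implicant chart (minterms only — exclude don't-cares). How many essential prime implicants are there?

2

Round 0: 0000✓ 0100✓ 0101✓ 1000✓ 1001✓ 1010✓ 1110✓
Round 1: -000 0-00 010- 1-10 10-0 100-
PIs = {-000, 0-00, 010-, 1-10, 10-0, 100-}
Coverage chart:
  m5: 010- ←essential
  m8: -000,10-0,100-
  m10: 1-10,10-0
  m14: 1-10 ←essential
Essential: 010-, 1-10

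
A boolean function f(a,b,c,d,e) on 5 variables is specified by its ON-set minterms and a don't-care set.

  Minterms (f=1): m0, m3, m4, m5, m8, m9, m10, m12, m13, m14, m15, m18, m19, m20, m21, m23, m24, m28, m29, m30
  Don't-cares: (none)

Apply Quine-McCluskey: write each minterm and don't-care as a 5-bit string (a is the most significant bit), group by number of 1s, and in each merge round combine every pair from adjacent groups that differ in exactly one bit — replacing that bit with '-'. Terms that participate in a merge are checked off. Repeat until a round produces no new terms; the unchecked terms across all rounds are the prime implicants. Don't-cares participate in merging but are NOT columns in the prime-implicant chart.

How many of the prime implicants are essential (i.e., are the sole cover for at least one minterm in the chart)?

size-2^0 implicants → 00000(✓)  00011(✓)  00100(✓)  00101(✓)  01000(✓)  01001(✓)  01010(✓)  01100(✓)  01101(✓)  01110(✓)  01111(✓)  10010(✓)  10011(✓)  10100(✓)  10101(✓)  10111(✓)  11000(✓)  11100(✓)  11101(✓)  11110(✓)
size-2^1 implicants → -0011  -0100(✓)  -0101(✓)  -1000(✓)  -1100(✓)  -1101(✓)  -1110(✓)  0-000(✓)  0-100(✓)  0-101(✓)  00-00(✓)  0010-(✓)  01-00(✓)  01-01(✓)  01-10(✓)  010-0(✓)  0100-(✓)  011-0(✓)  011-1(✓)  0110-(✓)  0111-(✓)  1-100(✓)  1-101(✓)  10-11  1001-  101-1  1010-(✓)  11-00(✓)  111-0(✓)  1110-(✓)
size-2^2 implicants → --100(✓)  --101(✓)  -010-(✓)  -1-00  -11-0  -110-(✓)  0--00  0-10-(✓)  01--0  01-0-  011--  1-10-(✓)
size-2^3 implicants → --10-
Unchecked terms (primes): --10-, -0011, -1-00, -11-0, 0--00, 01--0, 01-0-, 011--, 10-11, 1001-, 101-1
Minterm coverage:
  m0 ⊆ 0--00 [E]
  m3 ⊆ -0011 [E]
  m4 ⊆ --10-,0--00
  m5 ⊆ --10- [E]
  m8 ⊆ -1-00,0--00,01--0,01-0-
  m9 ⊆ 01-0- [E]
  m10 ⊆ 01--0 [E]
  m12 ⊆ --10-,-1-00,-11-0,0--00,01--0,01-0-,011--
  m13 ⊆ --10-,01-0-,011--
  m14 ⊆ -11-0,01--0,011--
  m15 ⊆ 011-- [E]
  m18 ⊆ 1001- [E]
  m19 ⊆ -0011,10-11,1001-
  m20 ⊆ --10- [E]
  m21 ⊆ --10-,101-1
  m23 ⊆ 10-11,101-1
  m24 ⊆ -1-00 [E]
  m28 ⊆ --10-,-1-00,-11-0
  m29 ⊆ --10- [E]
  m30 ⊆ -11-0 [E]
E = {--10-, -0011, -1-00, -11-0, 0--00, 01--0, 01-0-, 011--, 1001-}

9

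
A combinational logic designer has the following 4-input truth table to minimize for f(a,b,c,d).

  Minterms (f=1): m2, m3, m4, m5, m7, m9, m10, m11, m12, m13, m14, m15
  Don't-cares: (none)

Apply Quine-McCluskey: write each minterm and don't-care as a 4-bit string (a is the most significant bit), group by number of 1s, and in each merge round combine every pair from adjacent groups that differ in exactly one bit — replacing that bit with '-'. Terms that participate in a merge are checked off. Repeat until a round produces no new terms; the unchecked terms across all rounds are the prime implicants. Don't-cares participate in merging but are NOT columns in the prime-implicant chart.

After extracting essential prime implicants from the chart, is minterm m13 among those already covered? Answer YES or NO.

Round 0: 0010✓ 0011✓ 0100✓ 0101✓ 0111✓ 1001✓ 1010✓ 1011✓ 1100✓ 1101✓ 1110✓ 1111✓
Round 1: -010✓ -011✓ -100✓ -101✓ -111✓ 0-11✓ 001-✓ 01-1✓ 010-✓ 1-01✓ 1-10✓ 1-11✓ 10-1✓ 101-✓ 11-0✓ 11-1✓ 110-✓ 111-✓
Round 2: --11 -01- -1-1 -10- 1--1 1-1- 11--
PIs = {--11, -01-, -1-1, -10-, 1--1, 1-1-, 11--}
Coverage chart:
  m2: -01- ←essential
  m3: --11,-01-
  m4: -10- ←essential
  m5: -1-1,-10-
  m7: --11,-1-1
  m9: 1--1 ←essential
  m10: -01-,1-1-
  m11: --11,-01-,1--1,1-1-
  m12: -10-,11--
  m13: -1-1,-10-,1--1,11--
  m14: 1-1-,11--
  m15: --11,-1-1,1--1,1-1-,11--
Essential: -01-, -10-, 1--1

YES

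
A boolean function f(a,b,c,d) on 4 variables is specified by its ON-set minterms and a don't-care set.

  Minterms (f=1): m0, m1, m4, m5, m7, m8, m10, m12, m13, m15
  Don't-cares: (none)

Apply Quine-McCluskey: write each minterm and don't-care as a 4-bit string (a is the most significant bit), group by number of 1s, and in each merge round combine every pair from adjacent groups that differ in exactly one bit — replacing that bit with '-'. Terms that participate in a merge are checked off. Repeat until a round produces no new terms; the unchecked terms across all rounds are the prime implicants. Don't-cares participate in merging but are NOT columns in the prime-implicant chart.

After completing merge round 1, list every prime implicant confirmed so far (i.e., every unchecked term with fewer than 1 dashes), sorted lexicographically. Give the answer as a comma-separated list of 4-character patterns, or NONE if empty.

[col 0] 0000*, 0001*, 0100*, 0101*, 0111*, 1000*, 1010*, 1100*, 1101*, 1111*
[col 1] -000*, -100*, -101*, -111*, 0-00*, 0-01*, 000-*, 01-1*, 010-*, 1-00*, 10-0, 11-1*, 110-*
[col 2] --00, -1-1, -10-, 0-0-
Prime implicants: --00, -1-1, -10-, 0-0-, 10-0

NONE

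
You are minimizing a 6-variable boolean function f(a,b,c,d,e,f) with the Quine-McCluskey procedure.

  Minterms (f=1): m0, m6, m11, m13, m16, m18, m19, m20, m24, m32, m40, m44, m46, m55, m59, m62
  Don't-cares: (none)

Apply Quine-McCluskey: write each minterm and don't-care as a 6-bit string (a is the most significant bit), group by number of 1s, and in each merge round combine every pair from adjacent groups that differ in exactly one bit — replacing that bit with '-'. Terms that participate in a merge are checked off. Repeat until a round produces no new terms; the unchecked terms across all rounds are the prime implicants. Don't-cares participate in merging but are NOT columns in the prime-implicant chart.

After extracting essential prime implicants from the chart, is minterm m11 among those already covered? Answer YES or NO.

YES

Round 0: 000000✓ 000110 001011 001101 010000✓ 010010✓ 010011✓ 010100✓ 011000✓ 100000✓ 101000✓ 101100✓ 101110✓ 110111 111011 111110✓
Round 1: -00000 0-0000 01-000 010-00 0100-0 01001- 1-1110 10-000 101-00 1011-0
PIs = {-00000, 0-0000, 000110, 001011, 001101, 01-000, 010-00, 0100-0, 01001-, 1-1110, 10-000, 101-00, 1011-0, 110111, 111011}
Coverage chart:
  m0: -00000,0-0000
  m6: 000110 ←essential
  m11: 001011 ←essential
  m13: 001101 ←essential
  m16: 0-0000,01-000,010-00,0100-0
  m18: 0100-0,01001-
  m19: 01001- ←essential
  m20: 010-00 ←essential
  m24: 01-000 ←essential
  m32: -00000,10-000
  m40: 10-000,101-00
  m44: 101-00,1011-0
  m46: 1-1110,1011-0
  m55: 110111 ←essential
  m59: 111011 ←essential
  m62: 1-1110 ←essential
Essential: 000110, 001011, 001101, 01-000, 010-00, 01001-, 1-1110, 110111, 111011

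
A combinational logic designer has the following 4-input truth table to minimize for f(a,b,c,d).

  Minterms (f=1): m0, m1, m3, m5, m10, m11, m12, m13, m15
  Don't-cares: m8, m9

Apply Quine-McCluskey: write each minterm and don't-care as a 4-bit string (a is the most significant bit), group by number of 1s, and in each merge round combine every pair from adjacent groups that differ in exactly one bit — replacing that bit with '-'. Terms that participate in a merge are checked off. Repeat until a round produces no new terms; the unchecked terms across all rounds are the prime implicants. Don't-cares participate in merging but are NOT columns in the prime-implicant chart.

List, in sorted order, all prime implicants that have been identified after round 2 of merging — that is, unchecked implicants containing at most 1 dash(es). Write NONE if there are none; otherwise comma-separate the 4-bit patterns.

NONE

[col 0] 0000*, 0001*, 0011*, 0101*, 1000*, 1001*, 1010*, 1011*, 1100*, 1101*, 1111*
[col 1] -000*, -001*, -011*, -101*, 0-01*, 00-1*, 000-*, 1-00*, 1-01*, 1-11*, 10-0*, 10-1*, 100-*, 101-*, 11-1*, 110-*
[col 2] --01, -0-1, -00-, 1--1, 1-0-, 10--
Prime implicants: --01, -0-1, -00-, 1--1, 1-0-, 10--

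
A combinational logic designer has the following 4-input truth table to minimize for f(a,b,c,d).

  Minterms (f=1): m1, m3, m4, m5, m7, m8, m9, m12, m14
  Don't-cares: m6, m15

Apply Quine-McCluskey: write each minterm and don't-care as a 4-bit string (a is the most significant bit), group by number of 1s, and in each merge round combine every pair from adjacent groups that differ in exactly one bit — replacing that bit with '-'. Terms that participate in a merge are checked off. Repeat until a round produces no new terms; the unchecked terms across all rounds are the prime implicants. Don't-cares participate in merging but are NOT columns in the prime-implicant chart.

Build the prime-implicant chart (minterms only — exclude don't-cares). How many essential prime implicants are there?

size-2^0 implicants → 0001(✓)  0011(✓)  0100(✓)  0101(✓)  0110(✓)  0111(✓)  1000(✓)  1001(✓)  1100(✓)  1110(✓)  1111(✓)
size-2^1 implicants → -001  -100(✓)  -110(✓)  -111(✓)  0-01(✓)  0-11(✓)  00-1(✓)  01-0(✓)  01-1(✓)  010-(✓)  011-(✓)  1-00  100-  11-0(✓)  111-(✓)
size-2^2 implicants → -1-0  -11-  0--1  01--
Unchecked terms (primes): -001, -1-0, -11-, 0--1, 01--, 1-00, 100-
Minterm coverage:
  m1 ⊆ -001,0--1
  m3 ⊆ 0--1 [E]
  m4 ⊆ -1-0,01--
  m5 ⊆ 0--1,01--
  m7 ⊆ -11-,0--1,01--
  m8 ⊆ 1-00,100-
  m9 ⊆ -001,100-
  m12 ⊆ -1-0,1-00
  m14 ⊆ -1-0,-11-
E = {0--1}

1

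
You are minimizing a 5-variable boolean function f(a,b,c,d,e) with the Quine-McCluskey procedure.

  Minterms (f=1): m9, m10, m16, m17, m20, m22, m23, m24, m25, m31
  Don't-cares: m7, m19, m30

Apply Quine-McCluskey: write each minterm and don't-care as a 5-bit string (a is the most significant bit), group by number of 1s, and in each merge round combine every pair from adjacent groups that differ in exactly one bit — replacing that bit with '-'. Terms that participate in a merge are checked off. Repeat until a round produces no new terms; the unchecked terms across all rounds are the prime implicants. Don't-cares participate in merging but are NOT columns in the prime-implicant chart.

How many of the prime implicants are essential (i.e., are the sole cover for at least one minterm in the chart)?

4

[col 0] 00111*, 01001*, 01010, 10000*, 10001*, 10011*, 10100*, 10110*, 10111*, 11000*, 11001*, 11110*, 11111*
[col 1] -0111, -1001, 1-000*, 1-001*, 1-110*, 1-111*, 10-00, 10-11, 100-1, 1000-*, 101-0, 1011-*, 1100-*, 1111-*
[col 2] 1-00-, 1-11-
Prime implicants: -0111, -1001, 01010, 1-00-, 1-11-, 10-00, 10-11, 100-1, 101-0
PI chart (minterm → PIs covering it):
  9 | -1001  (sole → essential)
  10 | 01010  (sole → essential)
  16 | 1-00-,10-00
  17 | 1-00-,100-1
  20 | 10-00,101-0
  22 | 1-11-,101-0
  23 | -0111,1-11-,10-11
  24 | 1-00-  (sole → essential)
  25 | -1001,1-00-
  31 | 1-11-  (sole → essential)
Essential prime implicants: -1001, 01010, 1-00-, 1-11-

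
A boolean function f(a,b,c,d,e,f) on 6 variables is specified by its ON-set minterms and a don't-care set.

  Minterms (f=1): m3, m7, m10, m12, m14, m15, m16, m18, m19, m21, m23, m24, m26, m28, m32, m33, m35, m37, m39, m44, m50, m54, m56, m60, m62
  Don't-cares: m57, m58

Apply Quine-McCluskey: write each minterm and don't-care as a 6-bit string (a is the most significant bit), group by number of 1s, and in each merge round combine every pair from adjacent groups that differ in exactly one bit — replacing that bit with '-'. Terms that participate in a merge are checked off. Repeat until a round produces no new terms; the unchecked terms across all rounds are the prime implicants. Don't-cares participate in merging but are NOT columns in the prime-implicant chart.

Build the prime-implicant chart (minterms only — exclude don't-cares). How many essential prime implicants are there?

6

[col 0] 000011*, 000111*, 001010*, 001100*, 001110*, 001111*, 010000*, 010010*, 010011*, 010101*, 010111*, 011000*, 011010*, 011100*, 100000*, 100001*, 100011*, 100101*, 100111*, 101100*, 110010*, 110110*, 111000*, 111001*, 111010*, 111100*, 111110*
[col 1] -00011*, -00111*, -01100*, -10010*, -11000*, -11010*, -11100*, 0-0011*, 0-0111*, 0-1010, 0-1100*, 00-111, 000-11*, 001-10, 0011-0, 00111-, 01-000*, 01-010*, 010-11*, 0100-0*, 01001-, 0101-1, 011-00*, 0110-0*, 1-1100*, 100-01*, 100-11*, 1000-1*, 10000-, 1001-1*, 11-010*, 11-110*, 110-10*, 111-00*, 111-10*, 1110-0*, 11100-, 1111-0*
[col 2] --1100, -00-11, -1-010, -11-00, -110-0, 0-0-11, 01-0-0, 100--1, 11--10, 111--0
Prime implicants: --1100, -00-11, -1-010, -11-00, -110-0, 0-0-11, 0-1010, 00-111, 001-10, 0011-0, 00111-, 01-0-0, 01001-, 0101-1, 100--1, 10000-, 11--10, 111--0, 11100-
PI chart (minterm → PIs covering it):
  3 | -00-11,0-0-11
  7 | -00-11,0-0-11,00-111
  10 | 0-1010,001-10
  12 | --1100,0011-0
  14 | 001-10,0011-0,00111-
  15 | 00-111,00111-
  16 | 01-0-0  (sole → essential)
  18 | -1-010,01-0-0,01001-
  19 | 0-0-11,01001-
  21 | 0101-1  (sole → essential)
  23 | 0-0-11,0101-1
  24 | -11-00,-110-0,01-0-0
  26 | -1-010,-110-0,0-1010,01-0-0
  28 | --1100,-11-00
  32 | 10000-  (sole → essential)
  33 | 100--1,10000-
  35 | -00-11,100--1
  37 | 100--1  (sole → essential)
  39 | -00-11,100--1
  44 | --1100  (sole → essential)
  50 | -1-010,11--10
  54 | 11--10  (sole → essential)
  56 | -11-00,-110-0,111--0,11100-
  60 | --1100,-11-00,111--0
  62 | 11--10,111--0
Essential prime implicants: --1100, 01-0-0, 0101-1, 100--1, 10000-, 11--10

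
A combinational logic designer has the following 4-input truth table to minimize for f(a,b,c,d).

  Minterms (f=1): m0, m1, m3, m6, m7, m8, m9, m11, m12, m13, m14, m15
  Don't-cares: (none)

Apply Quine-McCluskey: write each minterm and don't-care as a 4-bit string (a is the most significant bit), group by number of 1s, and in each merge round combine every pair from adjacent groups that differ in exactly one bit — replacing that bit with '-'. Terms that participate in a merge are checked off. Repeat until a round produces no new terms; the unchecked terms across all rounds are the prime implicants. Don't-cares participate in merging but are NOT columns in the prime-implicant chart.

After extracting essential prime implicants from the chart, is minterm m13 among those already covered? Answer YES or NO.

Round 0: 0000✓ 0001✓ 0011✓ 0110✓ 0111✓ 1000✓ 1001✓ 1011✓ 1100✓ 1101✓ 1110✓ 1111✓
Round 1: -000✓ -001✓ -011✓ -110✓ -111✓ 0-11✓ 00-1✓ 000-✓ 011-✓ 1-00✓ 1-01✓ 1-11✓ 10-1✓ 100-✓ 11-0✓ 11-1✓ 110-✓ 111-✓
Round 2: --11 -0-1 -00- -11- 1--1 1-0- 11--
PIs = {--11, -0-1, -00-, -11-, 1--1, 1-0-, 11--}
Coverage chart:
  m0: -00- ←essential
  m1: -0-1,-00-
  m3: --11,-0-1
  m6: -11- ←essential
  m7: --11,-11-
  m8: -00-,1-0-
  m9: -0-1,-00-,1--1,1-0-
  m11: --11,-0-1,1--1
  m12: 1-0-,11--
  m13: 1--1,1-0-,11--
  m14: -11-,11--
  m15: --11,-11-,1--1,11--
Essential: -00-, -11-

NO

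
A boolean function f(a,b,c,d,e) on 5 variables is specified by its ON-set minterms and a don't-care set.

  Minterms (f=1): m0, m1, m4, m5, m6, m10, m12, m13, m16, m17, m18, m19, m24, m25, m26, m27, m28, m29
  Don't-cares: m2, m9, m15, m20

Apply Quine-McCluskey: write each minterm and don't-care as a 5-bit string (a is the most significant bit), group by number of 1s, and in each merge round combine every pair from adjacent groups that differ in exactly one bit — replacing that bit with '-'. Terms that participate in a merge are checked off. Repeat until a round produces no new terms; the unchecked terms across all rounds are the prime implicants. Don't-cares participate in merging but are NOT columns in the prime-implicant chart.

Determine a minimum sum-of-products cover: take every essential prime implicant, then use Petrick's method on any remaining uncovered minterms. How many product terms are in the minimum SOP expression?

5

size-2^0 implicants → 00000(✓)  00001(✓)  00010(✓)  00100(✓)  00101(✓)  00110(✓)  01001(✓)  01010(✓)  01100(✓)  01101(✓)  01111(✓)  10000(✓)  10001(✓)  10010(✓)  10011(✓)  10100(✓)  11000(✓)  11001(✓)  11010(✓)  11011(✓)  11100(✓)  11101(✓)
size-2^1 implicants → -0000(✓)  -0001(✓)  -0010(✓)  -0100(✓)  -1001(✓)  -1010(✓)  -1100(✓)  -1101(✓)  0-001(✓)  0-010(✓)  0-100(✓)  0-101(✓)  00-00(✓)  00-01(✓)  00-10(✓)  000-0(✓)  0000-(✓)  001-0(✓)  0010-(✓)  01-01(✓)  011-1  0110-(✓)  1-000(✓)  1-001(✓)  1-010(✓)  1-011(✓)  1-100(✓)  10-00(✓)  100-0(✓)  100-1(✓)  1000-(✓)  1001-(✓)  11-00(✓)  11-01(✓)  110-0(✓)  110-1(✓)  1100-(✓)  1101-(✓)  1110-(✓)
size-2^2 implicants → --001  --010  --100  -0-00  -00-0  -000-  -1-01  -110-  0--01  0-10-  00--0  00-0-  1--00  1-0-0(✓)  1-0-1(✓)  1-00-(✓)  1-01-(✓)  100--(✓)  11-0-  110--(✓)
size-2^3 implicants → 1-0--
Unchecked terms (primes): --001, --010, --100, -0-00, -00-0, -000-, -1-01, -110-, 0--01, 0-10-, 00--0, 00-0-, 011-1, 1--00, 1-0--, 11-0-
Minterm coverage:
  m0 ⊆ -0-00,-00-0,-000-,00--0,00-0-
  m1 ⊆ --001,-000-,0--01,00-0-
  m4 ⊆ --100,-0-00,0-10-,00--0,00-0-
  m5 ⊆ 0--01,0-10-,00-0-
  m6 ⊆ 00--0 [E]
  m10 ⊆ --010 [E]
  m12 ⊆ --100,-110-,0-10-
  m13 ⊆ -1-01,-110-,0--01,0-10-,011-1
  m16 ⊆ -0-00,-00-0,-000-,1--00,1-0--
  m17 ⊆ --001,-000-,1-0--
  m18 ⊆ --010,-00-0,1-0--
  m19 ⊆ 1-0-- [E]
  m24 ⊆ 1--00,1-0--,11-0-
  m25 ⊆ --001,-1-01,1-0--,11-0-
  m26 ⊆ --010,1-0--
  m27 ⊆ 1-0-- [E]
  m28 ⊆ --100,-110-,1--00,11-0-
  m29 ⊆ -1-01,-110-,11-0-
E = {--010, 00--0, 1-0--}
Petrick residual → -110-, 0--01
Cover = c'de' + bcd' + a'd'e + a'b'e' + ac'  |cover|=5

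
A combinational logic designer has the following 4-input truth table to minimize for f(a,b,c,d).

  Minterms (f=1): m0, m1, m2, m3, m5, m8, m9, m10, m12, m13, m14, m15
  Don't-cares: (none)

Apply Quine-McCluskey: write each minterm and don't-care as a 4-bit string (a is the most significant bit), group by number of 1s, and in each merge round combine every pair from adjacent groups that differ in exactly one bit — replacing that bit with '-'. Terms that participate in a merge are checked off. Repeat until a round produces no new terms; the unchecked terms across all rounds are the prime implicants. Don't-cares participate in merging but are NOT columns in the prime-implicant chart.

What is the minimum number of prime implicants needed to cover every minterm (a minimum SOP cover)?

[col 0] 0000*, 0001*, 0010*, 0011*, 0101*, 1000*, 1001*, 1010*, 1100*, 1101*, 1110*, 1111*
[col 1] -000*, -001*, -010*, -101*, 0-01*, 00-0*, 00-1*, 000-*, 001-*, 1-00*, 1-01*, 1-10*, 10-0*, 100-*, 11-0*, 11-1*, 110-*, 111-*
[col 2] --01, -0-0, -00-, 00--, 1--0, 1-0-, 11--
Prime implicants: --01, -0-0, -00-, 00--, 1--0, 1-0-, 11--
PI chart (minterm → PIs covering it):
  0 | -0-0,-00-,00--
  1 | --01,-00-,00--
  2 | -0-0,00--
  3 | 00--  (sole → essential)
  5 | --01  (sole → essential)
  8 | -0-0,-00-,1--0,1-0-
  9 | --01,-00-,1-0-
  10 | -0-0,1--0
  12 | 1--0,1-0-,11--
  13 | --01,1-0-,11--
  14 | 1--0,11--
  15 | 11--  (sole → essential)
Essential prime implicants: --01, 00--, 11--
Petrick residual → -0-0
Minimum SOP uses 4 PIs: c'd + b'd' + a'b' + ab

4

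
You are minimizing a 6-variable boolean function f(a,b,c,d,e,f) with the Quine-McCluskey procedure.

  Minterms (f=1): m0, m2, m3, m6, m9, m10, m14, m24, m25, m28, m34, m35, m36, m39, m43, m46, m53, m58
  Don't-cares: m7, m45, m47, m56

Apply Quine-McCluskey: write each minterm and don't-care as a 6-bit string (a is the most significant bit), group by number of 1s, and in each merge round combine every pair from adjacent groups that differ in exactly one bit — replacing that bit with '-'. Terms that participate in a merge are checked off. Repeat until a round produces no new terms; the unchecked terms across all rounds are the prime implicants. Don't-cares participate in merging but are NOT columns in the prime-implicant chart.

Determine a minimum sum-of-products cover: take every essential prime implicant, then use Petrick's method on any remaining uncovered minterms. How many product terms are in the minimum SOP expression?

size-2^0 implicants → 000000(✓)  000010(✓)  000011(✓)  000110(✓)  000111(✓)  001001(✓)  001010(✓)  001110(✓)  011000(✓)  011001(✓)  011100(✓)  100010(✓)  100011(✓)  100100  100111(✓)  101011(✓)  101101(✓)  101110(✓)  101111(✓)  110101  111000(✓)  111010(✓)
size-2^1 implicants → -00010(✓)  -00011(✓)  -00111(✓)  -01110  -11000  0-1001  00-010(✓)  00-110(✓)  000-10(✓)  000-11(✓)  0000-0  00001-(✓)  00011-(✓)  001-10(✓)  011-00  01100-  10-011(✓)  10-111(✓)  100-11(✓)  10001-(✓)  101-11(✓)  1011-1  10111-  1110-0
size-2^2 implicants → -00-11  -0001-  00--10  000-1-  10--11
Unchecked terms (primes): -00-11, -0001-, -01110, -11000, 0-1001, 00--10, 000-1-, 0000-0, 011-00, 01100-, 10--11, 100100, 1011-1, 10111-, 110101, 1110-0
Minterm coverage:
  m0 ⊆ 0000-0 [E]
  m2 ⊆ -0001-,00--10,000-1-,0000-0
  m3 ⊆ -00-11,-0001-,000-1-
  m6 ⊆ 00--10,000-1-
  m9 ⊆ 0-1001 [E]
  m10 ⊆ 00--10 [E]
  m14 ⊆ -01110,00--10
  m24 ⊆ -11000,011-00,01100-
  m25 ⊆ 0-1001,01100-
  m28 ⊆ 011-00 [E]
  m34 ⊆ -0001- [E]
  m35 ⊆ -00-11,-0001-,10--11
  m36 ⊆ 100100 [E]
  m39 ⊆ -00-11,10--11
  m43 ⊆ 10--11 [E]
  m46 ⊆ -01110,10111-
  m53 ⊆ 110101 [E]
  m58 ⊆ 1110-0 [E]
E = {-0001-, 0-1001, 00--10, 0000-0, 011-00, 10--11, 100100, 110101, 1110-0}
Petrick residual → -01110
Cover = b'c'd'e + b'cdef' + a'cd'e'f + a'b'ef' + a'b'c'd'f' + a'bce'f' + ab'ef + ab'c'de'f' + abc'de'f + abcd'f'  |cover|=10

10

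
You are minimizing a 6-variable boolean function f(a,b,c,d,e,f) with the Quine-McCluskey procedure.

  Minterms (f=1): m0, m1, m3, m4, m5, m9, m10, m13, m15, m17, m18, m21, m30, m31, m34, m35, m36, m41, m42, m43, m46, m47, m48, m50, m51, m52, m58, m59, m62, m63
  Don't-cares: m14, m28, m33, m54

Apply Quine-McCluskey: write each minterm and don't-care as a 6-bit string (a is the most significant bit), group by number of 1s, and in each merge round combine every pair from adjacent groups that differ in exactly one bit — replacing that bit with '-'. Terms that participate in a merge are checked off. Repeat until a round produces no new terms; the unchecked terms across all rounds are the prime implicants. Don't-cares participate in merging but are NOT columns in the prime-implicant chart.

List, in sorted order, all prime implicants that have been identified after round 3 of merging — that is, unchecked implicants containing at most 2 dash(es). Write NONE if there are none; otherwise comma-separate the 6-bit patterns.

Round 0: 000000✓ 000001✓ 000011✓ 000100✓ 000101✓ 001001✓ 001010✓ 001101✓ 001110✓ 001111✓ 010001✓ 010010✓ 010101✓ 011100✓ 011110✓ 011111✓ 100001✓ 100010✓ 100011✓ 100100✓ 101001✓ 101010✓ 101011✓ 101110✓ 101111✓ 110000✓ 110010✓ 110011✓ 110100✓ 110110✓ 111010✓ 111011✓ 111110✓ 111111✓
Round 1: -00001✓ -00011✓ -00100 -01001✓ -01010✓ -01110✓ -01111✓ -10010 -11110✓ -11111✓ 0-0001✓ 0-0101✓ 0-1110✓ 0-1111✓ 00-001✓ 00-101✓ 000-00✓ 000-01✓ 0000-1✓ 00000-✓ 00010-✓ 001-01✓ 001-10✓ 0011-1 00111-✓ 010-01✓ 0111-0 01111-✓ 1-0010✓ 1-0011✓ 1-0100 1-1010✓ 1-1011✓ 1-1110✓ 1-1111✓ 10-001✓ 10-010✓ 10-011✓ 1000-1✓ 10001-✓ 101-10✓ 101-11✓ 1010-1✓ 10101-✓ 10111-✓ 11-010✓ 11-011✓ 11-110✓ 110-00✓ 110-10✓ 1100-0✓ 11001-✓ 1101-0✓ 111-10✓ 111-11✓ 11101-✓ 11111-✓
Round 2: --1110✓ --1111✓ -0-001 -000-1 -01-10 -0111-✓ -1111-✓ 0-0-01 0-111-✓ 00--01 000-0- 1--010✓ 1--011✓ 1-001-✓ 1-1-10✓ 1-1-11✓ 1-101-✓ 1-111-✓ 10-0-1 10-01-✓ 101-1-✓ 11--10 11-01-✓ 110--0 111-1-✓
Round 3: --111- 1--01- 1-1-1-
PIs = {--111-, -0-001, -000-1, -00100, -01-10, -10010, 0-0-01, 00--01, 000-0-, 0011-1, 0111-0, 1--01-, 1-0100, 1-1-1-, 10-0-1, 11--10, 110--0}

-0-001, -000-1, -00100, -01-10, -10010, 0-0-01, 00--01, 000-0-, 0011-1, 0111-0, 1-0100, 10-0-1, 11--10, 110--0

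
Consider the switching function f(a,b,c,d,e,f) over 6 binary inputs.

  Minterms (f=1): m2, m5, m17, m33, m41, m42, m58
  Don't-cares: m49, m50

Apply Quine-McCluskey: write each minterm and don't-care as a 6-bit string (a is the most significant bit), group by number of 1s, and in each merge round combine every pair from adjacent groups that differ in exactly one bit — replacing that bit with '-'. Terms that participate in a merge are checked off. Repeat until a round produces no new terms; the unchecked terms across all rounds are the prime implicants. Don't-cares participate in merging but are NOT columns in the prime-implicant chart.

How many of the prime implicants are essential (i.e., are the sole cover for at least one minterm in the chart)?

5

size-2^0 implicants → 000010  000101  010001(✓)  100001(✓)  101001(✓)  101010(✓)  110001(✓)  110010(✓)  111010(✓)
size-2^1 implicants → -10001  1-0001  1-1010  10-001  11-010
Unchecked terms (primes): -10001, 000010, 000101, 1-0001, 1-1010, 10-001, 11-010
Minterm coverage:
  m2 ⊆ 000010 [E]
  m5 ⊆ 000101 [E]
  m17 ⊆ -10001 [E]
  m33 ⊆ 1-0001,10-001
  m41 ⊆ 10-001 [E]
  m42 ⊆ 1-1010 [E]
  m58 ⊆ 1-1010,11-010
E = {-10001, 000010, 000101, 1-1010, 10-001}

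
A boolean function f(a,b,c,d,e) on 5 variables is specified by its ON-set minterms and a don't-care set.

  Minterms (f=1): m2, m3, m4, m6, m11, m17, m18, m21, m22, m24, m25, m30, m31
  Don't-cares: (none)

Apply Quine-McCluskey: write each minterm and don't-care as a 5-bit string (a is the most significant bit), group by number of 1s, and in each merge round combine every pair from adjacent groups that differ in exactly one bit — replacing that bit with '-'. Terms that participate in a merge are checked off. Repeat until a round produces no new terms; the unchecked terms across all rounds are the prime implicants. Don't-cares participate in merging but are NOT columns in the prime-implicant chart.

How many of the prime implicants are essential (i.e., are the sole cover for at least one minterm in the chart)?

size-2^0 implicants → 00010(✓)  00011(✓)  00100(✓)  00110(✓)  01011(✓)  10001(✓)  10010(✓)  10101(✓)  10110(✓)  11000(✓)  11001(✓)  11110(✓)  11111(✓)
size-2^1 implicants → -0010(✓)  -0110(✓)  0-011  00-10(✓)  0001-  001-0  1-001  1-110  10-01  10-10(✓)  1100-  1111-
size-2^2 implicants → -0-10
Unchecked terms (primes): -0-10, 0-011, 0001-, 001-0, 1-001, 1-110, 10-01, 1100-, 1111-
Minterm coverage:
  m2 ⊆ -0-10,0001-
  m3 ⊆ 0-011,0001-
  m4 ⊆ 001-0 [E]
  m6 ⊆ -0-10,001-0
  m11 ⊆ 0-011 [E]
  m17 ⊆ 1-001,10-01
  m18 ⊆ -0-10 [E]
  m21 ⊆ 10-01 [E]
  m22 ⊆ -0-10,1-110
  m24 ⊆ 1100- [E]
  m25 ⊆ 1-001,1100-
  m30 ⊆ 1-110,1111-
  m31 ⊆ 1111- [E]
E = {-0-10, 0-011, 001-0, 10-01, 1100-, 1111-}

6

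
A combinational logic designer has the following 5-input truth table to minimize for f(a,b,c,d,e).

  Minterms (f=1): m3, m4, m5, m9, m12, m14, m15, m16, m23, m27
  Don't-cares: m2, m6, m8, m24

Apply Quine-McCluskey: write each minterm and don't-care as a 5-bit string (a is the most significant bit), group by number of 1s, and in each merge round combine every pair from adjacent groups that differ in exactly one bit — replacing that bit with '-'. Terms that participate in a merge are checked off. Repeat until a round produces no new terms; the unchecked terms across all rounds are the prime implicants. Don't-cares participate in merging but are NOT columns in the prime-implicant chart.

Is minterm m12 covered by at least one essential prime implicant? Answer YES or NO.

Round 0: 00010✓ 00011✓ 00100✓ 00101✓ 00110✓ 01000✓ 01001✓ 01100✓ 01110✓ 01111✓ 10000✓ 10111 11000✓ 11011
Round 1: -1000 0-100✓ 0-110✓ 00-10 0001- 001-0✓ 0010- 01-00 0100- 011-0✓ 0111- 1-000
Round 2: 0-1-0
PIs = {-1000, 0-1-0, 00-10, 0001-, 0010-, 01-00, 0100-, 0111-, 1-000, 10111, 11011}
Coverage chart:
  m3: 0001- ←essential
  m4: 0-1-0,0010-
  m5: 0010- ←essential
  m9: 0100- ←essential
  m12: 0-1-0,01-00
  m14: 0-1-0,0111-
  m15: 0111- ←essential
  m16: 1-000 ←essential
  m23: 10111 ←essential
  m27: 11011 ←essential
Essential: 0001-, 0010-, 0100-, 0111-, 1-000, 10111, 11011

NO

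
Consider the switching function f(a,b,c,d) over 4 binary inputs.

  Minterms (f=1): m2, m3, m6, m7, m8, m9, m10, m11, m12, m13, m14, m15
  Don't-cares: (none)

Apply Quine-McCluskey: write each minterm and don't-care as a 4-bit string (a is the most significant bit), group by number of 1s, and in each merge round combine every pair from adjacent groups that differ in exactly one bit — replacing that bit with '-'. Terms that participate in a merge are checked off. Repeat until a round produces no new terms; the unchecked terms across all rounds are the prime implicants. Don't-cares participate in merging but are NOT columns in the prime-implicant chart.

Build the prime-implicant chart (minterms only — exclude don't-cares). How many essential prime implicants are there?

2

Round 0: 0010✓ 0011✓ 0110✓ 0111✓ 1000✓ 1001✓ 1010✓ 1011✓ 1100✓ 1101✓ 1110✓ 1111✓
Round 1: -010✓ -011✓ -110✓ -111✓ 0-10✓ 0-11✓ 001-✓ 011-✓ 1-00✓ 1-01✓ 1-10✓ 1-11✓ 10-0✓ 10-1✓ 100-✓ 101-✓ 11-0✓ 11-1✓ 110-✓ 111-✓
Round 2: --10✓ --11✓ -01-✓ -11-✓ 0-1-✓ 1--0✓ 1--1✓ 1-0-✓ 1-1-✓ 10--✓ 11--✓
Round 3: --1- 1---
PIs = {--1-, 1---}
Coverage chart:
  m2: --1- ←essential
  m3: --1- ←essential
  m6: --1- ←essential
  m7: --1- ←essential
  m8: 1--- ←essential
  m9: 1--- ←essential
  m10: --1-,1---
  m11: --1-,1---
  m12: 1--- ←essential
  m13: 1--- ←essential
  m14: --1-,1---
  m15: --1-,1---
Essential: --1-, 1---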